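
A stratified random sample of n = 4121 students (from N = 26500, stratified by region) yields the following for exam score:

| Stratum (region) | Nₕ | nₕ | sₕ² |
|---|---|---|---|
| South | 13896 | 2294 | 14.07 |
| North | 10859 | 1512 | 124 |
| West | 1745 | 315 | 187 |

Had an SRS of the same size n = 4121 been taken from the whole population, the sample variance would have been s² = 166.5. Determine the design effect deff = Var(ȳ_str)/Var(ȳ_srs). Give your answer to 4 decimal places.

0.4505

Var(ȳ_str) = Σ Wₕ²(1−fₕ)sₕ²/nₕ with Wₕ = Nₕ/26500:
  South: (13896/26500)²·(1−2294/13896)·14.07/2294 = 0.0014080939
  North: (10859/26500)²·(1−1512/10859)·124/1512 = 0.011853326
  West: (1745/26500)²·(1−315/1745)·187/315 = 0.0021094575
  → Var(ȳ_str) = 0.015370877.
Var(ȳ_srs) = (1 − 4121/26500)·166.5/4121 = 0.034119796.
deff = 0.015370877 / 0.034119796 = 0.4505.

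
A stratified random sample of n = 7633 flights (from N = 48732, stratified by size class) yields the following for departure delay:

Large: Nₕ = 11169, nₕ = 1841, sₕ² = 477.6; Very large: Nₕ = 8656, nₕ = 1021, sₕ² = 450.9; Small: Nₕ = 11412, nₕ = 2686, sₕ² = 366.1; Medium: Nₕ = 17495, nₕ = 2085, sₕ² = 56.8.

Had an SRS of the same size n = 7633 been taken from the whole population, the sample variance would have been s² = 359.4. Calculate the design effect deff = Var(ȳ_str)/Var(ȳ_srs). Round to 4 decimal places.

0.8179

Var(ȳ_str) = Σ Wₕ²(1−fₕ)sₕ²/nₕ with Wₕ = Nₕ/48732:
  Large: (11169/48732)²·(1−1841/11169)·477.6/1841 = 0.011381117
  Very large: (8656/48732)²·(1−1021/8656)·450.9/1021 = 0.012290012
  Small: (11412/48732)²·(1−2686/11412)·366.1/2686 = 0.005715342
  Medium: (17495/48732)²·(1−2085/17495)·56.8/2085 = 0.0030926473
  → Var(ȳ_str) = 0.032479118.
Var(ȳ_srs) = (1 − 7633/48732)·359.4/7633 = 0.039709995.
deff = 0.032479118 / 0.039709995 = 0.8179.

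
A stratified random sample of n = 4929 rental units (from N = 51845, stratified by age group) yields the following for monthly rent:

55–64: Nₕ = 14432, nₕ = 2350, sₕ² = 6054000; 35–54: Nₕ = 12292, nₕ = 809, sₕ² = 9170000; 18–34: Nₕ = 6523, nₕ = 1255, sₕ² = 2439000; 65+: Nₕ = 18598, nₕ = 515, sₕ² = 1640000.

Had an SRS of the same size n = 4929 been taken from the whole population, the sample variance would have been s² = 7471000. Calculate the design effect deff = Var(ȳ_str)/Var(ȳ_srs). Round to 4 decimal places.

Var(ȳ_str) = Σ Wₕ²(1−fₕ)sₕ²/nₕ with Wₕ = Nₕ/51845:
  55–64: (14432/51845)²·(1−2350/14432)·6054000/2350 = 167.11912
  35–54: (12292/51845)²·(1−809/12292)·9170000/809 = 595.23022
  18–34: (6523/51845)²·(1−1255/6523)·2439000/1255 = 24.845484
  65+: (18598/51845)²·(1−515/18598)·1640000/515 = 398.43693
  → Var(ȳ_str) = 1185.6318.
Var(ȳ_srs) = (1 − 4929/51845)·7471000/4929 = 1371.6207.
deff = 1185.6318 / 1371.6207 = 0.8644.

0.8644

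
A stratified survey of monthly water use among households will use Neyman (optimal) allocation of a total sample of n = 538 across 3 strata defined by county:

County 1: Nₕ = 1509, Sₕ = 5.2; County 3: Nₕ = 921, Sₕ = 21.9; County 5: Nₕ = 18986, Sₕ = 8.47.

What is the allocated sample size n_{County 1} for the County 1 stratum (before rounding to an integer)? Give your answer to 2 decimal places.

22.36

Neyman allocation: nₕ = n·NₕSₕ / Σⱼ NⱼSⱼ.
Σ NⱼSⱼ = 1509·5.2 + 921·21.9 + 18986·8.47 = 188828.12.
n_{County 1} = 538·1509·5.2 / 188828.12 = 22.36.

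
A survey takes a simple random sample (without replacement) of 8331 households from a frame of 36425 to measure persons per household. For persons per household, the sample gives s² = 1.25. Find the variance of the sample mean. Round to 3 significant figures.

1.16 × 10^-4

Under SRS without replacement, Var(ȳ) = (1 − f)·s²/n with f = n/N = 8331/36425 = 0.22871654.
Var(ȳ) = (1 − 0.22871654)·1.25/8331 = 0.77128346·1.5004201 × 10^-4 = 1.1572492 × 10^-4.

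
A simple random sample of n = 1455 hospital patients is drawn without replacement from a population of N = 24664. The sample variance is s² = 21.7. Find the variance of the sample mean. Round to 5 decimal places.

Under SRS without replacement, Var(ȳ) = (1 − f)·s²/n with f = n/N = 1455/24664 = 0.05899286.
Var(ȳ) = (1 − 0.05899286)·21.7/1455 = 0.94100714·0.014914089 = 0.014034265.

0.01403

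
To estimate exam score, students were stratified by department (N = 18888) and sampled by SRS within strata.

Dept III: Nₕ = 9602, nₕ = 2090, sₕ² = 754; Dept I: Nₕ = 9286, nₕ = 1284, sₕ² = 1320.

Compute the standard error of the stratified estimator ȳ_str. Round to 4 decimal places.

Var(ȳ_str) = Σₕ Wₕ²(1 − fₕ)sₕ²/nₕ with Wₕ = Nₕ/N, N = 18888.
Dept III: Wₕ = 0.50836510; term = 0.50836510²·(1 − 0.21766299)·754/2090 = 0.072940778.
Dept I: Wₕ = 0.49163490; term = 0.49163490²·(1 − 0.13827267)·1320/1284 = 0.21412343.
Sum = 0.28706421.
SE = √(0.28706421) = 0.5358.

0.5358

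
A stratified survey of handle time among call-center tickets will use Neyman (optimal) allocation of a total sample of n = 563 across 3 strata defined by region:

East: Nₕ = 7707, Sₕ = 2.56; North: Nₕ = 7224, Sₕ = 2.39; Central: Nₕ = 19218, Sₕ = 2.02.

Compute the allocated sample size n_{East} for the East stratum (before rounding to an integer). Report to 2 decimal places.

146.51

Neyman allocation: nₕ = n·NₕSₕ / Σⱼ NⱼSⱼ.
Σ NⱼSⱼ = 7707·2.56 + 7224·2.39 + 19218·2.02 = 75815.64.
n_{East} = 563·7707·2.56 / 75815.64 = 146.51.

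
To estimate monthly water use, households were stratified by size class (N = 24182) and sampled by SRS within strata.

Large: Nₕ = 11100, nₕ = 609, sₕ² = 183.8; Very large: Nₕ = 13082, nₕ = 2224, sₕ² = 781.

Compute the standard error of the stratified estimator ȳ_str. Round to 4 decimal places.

0.3813

Var(ȳ_str) = Σₕ Wₕ²(1 − fₕ)sₕ²/nₕ with Wₕ = Nₕ/N, N = 24182.
Large: Wₕ = 0.45901911; term = 0.45901911²·(1 − 0.05486486)·183.8/609 = 0.06010127.
Very large: Wₕ = 0.54098089; term = 0.54098089²·(1 − 0.17000459)·781/2224 = 0.085301329.
Sum = 0.1454026.
SE = √(0.1454026) = 0.3813.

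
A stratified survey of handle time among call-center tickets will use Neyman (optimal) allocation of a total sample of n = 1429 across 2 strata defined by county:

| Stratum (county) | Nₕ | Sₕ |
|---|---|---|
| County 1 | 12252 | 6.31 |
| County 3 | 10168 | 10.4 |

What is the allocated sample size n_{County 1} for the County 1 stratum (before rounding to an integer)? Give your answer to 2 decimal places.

Neyman allocation: nₕ = n·NₕSₕ / Σⱼ NⱼSⱼ.
Σ NⱼSⱼ = 12252·6.31 + 10168·10.4 = 183057.32.
n_{County 1} = 1429·12252·6.31 / 183057.32 = 603.51.

603.51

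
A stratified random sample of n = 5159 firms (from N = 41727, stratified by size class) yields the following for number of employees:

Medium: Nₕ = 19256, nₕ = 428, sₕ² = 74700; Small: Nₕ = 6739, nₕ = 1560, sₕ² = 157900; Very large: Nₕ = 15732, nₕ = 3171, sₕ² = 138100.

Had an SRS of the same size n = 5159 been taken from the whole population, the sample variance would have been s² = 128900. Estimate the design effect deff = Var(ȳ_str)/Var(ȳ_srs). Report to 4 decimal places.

1.9781

Var(ȳ_str) = Σ Wₕ²(1−fₕ)sₕ²/nₕ with Wₕ = Nₕ/41727:
  Medium: (19256/41727)²·(1−428/19256)·74700/428 = 36.342331
  Small: (6739/41727)²·(1−1560/6739)·157900/1560 = 2.0289184
  Very large: (15732/41727)²·(1−3171/15732)·138100/3171 = 4.9427798
  → Var(ȳ_str) = 43.314029.
Var(ȳ_srs) = (1 − 5159/41727)·128900/5159 = 21.896335.
deff = 43.314029 / 21.896335 = 1.9781.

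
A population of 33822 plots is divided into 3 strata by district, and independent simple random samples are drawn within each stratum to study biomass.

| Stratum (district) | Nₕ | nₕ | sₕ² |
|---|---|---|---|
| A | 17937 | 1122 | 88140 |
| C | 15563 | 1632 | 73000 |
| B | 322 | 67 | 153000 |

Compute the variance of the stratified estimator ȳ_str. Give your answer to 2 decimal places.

Var(ȳ_str) = Σₕ Wₕ²(1 − fₕ)sₕ²/nₕ with Wₕ = Nₕ/N, N = 33822.
A: Wₕ = 0.53033528; term = 0.53033528²·(1 − 0.06255227)·88140/1122 = 20.712299.
C: Wₕ = 0.46014428; term = 0.46014428²·(1 − 0.10486410)·73000/1632 = 8.4777332.
B: Wₕ = 0.00952043; term = 0.00952043²·(1 − 0.20807453)·153000/67 = 0.16391327.
Sum = 29.353945.

29.35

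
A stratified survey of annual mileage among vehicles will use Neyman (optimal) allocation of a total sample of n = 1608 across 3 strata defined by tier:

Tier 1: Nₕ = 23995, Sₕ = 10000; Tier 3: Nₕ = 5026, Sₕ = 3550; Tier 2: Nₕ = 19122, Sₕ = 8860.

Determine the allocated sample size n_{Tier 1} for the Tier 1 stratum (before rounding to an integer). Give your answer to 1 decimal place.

Neyman allocation: nₕ = n·NₕSₕ / Σⱼ NⱼSⱼ.
Σ NⱼSⱼ = 23995·10000 + 5026·3550 + 19122·8860 = 4.2721322 × 10^8.
n_{Tier 1} = 1608·23995·10000 / (4.2721322 × 10^8) = 903.2.

903.2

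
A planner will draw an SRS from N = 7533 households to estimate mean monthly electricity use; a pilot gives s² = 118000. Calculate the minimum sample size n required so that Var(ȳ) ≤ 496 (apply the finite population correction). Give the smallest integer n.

Without fpc, n₀ = s²/D = 118000/496 = 237.9032.
With fpc, (1 − n/N)·s²/n ≤ D requires n ≥ n₀/(1 + n₀/N) = 237.9032/(1 + 237.9032/7533) = 230.6199.
Rounding up, n = 231.

231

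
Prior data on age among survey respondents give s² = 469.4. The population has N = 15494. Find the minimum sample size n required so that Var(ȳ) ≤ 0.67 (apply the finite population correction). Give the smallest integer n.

671

Without fpc, n₀ = s²/D = 469.4/0.67 = 700.5970.
With fpc, (1 − n/N)·s²/n ≤ D requires n ≥ n₀/(1 + n₀/N) = 700.5970/(1 + 700.5970/15494) = 670.2884.
Rounding up, n = 671.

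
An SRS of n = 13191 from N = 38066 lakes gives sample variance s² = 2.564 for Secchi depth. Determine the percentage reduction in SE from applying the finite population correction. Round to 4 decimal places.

f = n/N = 13191/38066 = 0.34652971.
SE_no-fpc = √(s²/n) = 0.013941842; SE_fpc = √((1−f)s²/n) = 0.011270238.
Ratio = √(1−f) = 0.80837509. Reduction = 100·(1 − 0.80837509) = 19.1625%.

19.1625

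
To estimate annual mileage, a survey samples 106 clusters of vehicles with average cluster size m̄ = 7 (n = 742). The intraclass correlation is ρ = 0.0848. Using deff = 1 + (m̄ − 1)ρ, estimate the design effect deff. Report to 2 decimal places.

1.51

deff = 1 + (7 − 1)·0.0848 = 1 + 0.5088 = 1.5088.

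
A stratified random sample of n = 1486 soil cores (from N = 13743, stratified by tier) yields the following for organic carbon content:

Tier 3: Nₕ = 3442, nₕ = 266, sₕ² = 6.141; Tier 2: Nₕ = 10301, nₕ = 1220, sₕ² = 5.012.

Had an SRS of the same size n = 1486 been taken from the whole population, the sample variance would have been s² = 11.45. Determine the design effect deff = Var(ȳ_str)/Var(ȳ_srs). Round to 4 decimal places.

0.4905

Var(ȳ_str) = Σ Wₕ²(1−fₕ)sₕ²/nₕ with Wₕ = Nₕ/13743:
  Tier 3: (3442/13743)²·(1−266/3442)·6.141/266 = 0.0013362439
  Tier 2: (10301/13743)²·(1−1220/10301)·5.012/1220 = 0.0020347038
  → Var(ȳ_str) = 0.0033709477.
Var(ȳ_srs) = (1 − 1486/13743)·11.45/1486 = 0.0068720976.
deff = 0.0033709477 / 0.0068720976 = 0.4905.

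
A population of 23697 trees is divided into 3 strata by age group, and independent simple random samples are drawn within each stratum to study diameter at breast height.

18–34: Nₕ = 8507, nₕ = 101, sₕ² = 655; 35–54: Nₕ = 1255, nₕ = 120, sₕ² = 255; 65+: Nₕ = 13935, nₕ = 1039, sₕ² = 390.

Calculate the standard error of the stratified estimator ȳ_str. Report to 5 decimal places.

Var(ȳ_str) = Σₕ Wₕ²(1 − fₕ)sₕ²/nₕ with Wₕ = Nₕ/N, N = 23697.
18–34: Wₕ = 0.35899059; term = 0.35899059²·(1 − 0.01187258)·655/101 = 0.82584588.
35–54: Wₕ = 0.05296029; term = 0.05296029²·(1 − 0.09561753)·255/120 = 0.0053902857.
65+: Wₕ = 0.58804912; term = 0.58804912²·(1 − 0.07456046)·390/1039 = 0.12012249.
Sum = 0.95135866.
SE = √(0.95135866) = 0.97538.

0.97538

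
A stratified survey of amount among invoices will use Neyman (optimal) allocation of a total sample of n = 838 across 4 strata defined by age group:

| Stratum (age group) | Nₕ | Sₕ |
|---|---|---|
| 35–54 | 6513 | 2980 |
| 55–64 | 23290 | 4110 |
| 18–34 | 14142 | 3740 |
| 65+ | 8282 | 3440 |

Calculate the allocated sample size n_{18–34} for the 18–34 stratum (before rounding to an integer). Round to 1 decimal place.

225.5

Neyman allocation: nₕ = n·NₕSₕ / Σⱼ NⱼSⱼ.
Σ NⱼSⱼ = 6513·2980 + 23290·4110 + 14142·3740 + 8282·3440 = 1.965118 × 10^8.
n_{18–34} = 838·14142·3740 / (1.965118 × 10^8) = 225.5.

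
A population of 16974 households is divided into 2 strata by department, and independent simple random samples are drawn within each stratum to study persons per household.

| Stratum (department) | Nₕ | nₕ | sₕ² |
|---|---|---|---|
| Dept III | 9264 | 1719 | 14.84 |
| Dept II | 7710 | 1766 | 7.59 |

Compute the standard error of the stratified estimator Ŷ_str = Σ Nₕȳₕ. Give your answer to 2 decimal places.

Var(Ŷ_str) = Σₕ Nₕ²(1 − fₕ)sₕ²/nₕ.
Dept III: 9264²·(1 − 1719/9264)·14.84/1719 = 603414.6.
Dept II: 7710²·(1 − 1766/7710)·7.59/1766 = 196962.82.
Sum = 800377.42.
SE = √(800377.42) = 894.64.

894.64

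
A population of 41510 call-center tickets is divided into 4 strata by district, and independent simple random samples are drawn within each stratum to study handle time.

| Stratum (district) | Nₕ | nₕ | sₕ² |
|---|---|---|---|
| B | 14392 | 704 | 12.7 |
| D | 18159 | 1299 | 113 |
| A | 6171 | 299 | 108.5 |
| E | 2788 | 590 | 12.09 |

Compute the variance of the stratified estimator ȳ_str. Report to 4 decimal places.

0.0252

Var(ȳ_str) = Σₕ Wₕ²(1 − fₕ)sₕ²/nₕ with Wₕ = Nₕ/N, N = 41510.
B: Wₕ = 0.34671164; term = 0.34671164²·(1 − 0.04891606)·12.7/704 = 0.0020624657.
D: Wₕ = 0.43746085; term = 0.43746085²·(1 − 0.07153478)·113/1299 = 0.015456577.
A: Wₕ = 0.14866297; term = 0.14866297²·(1 − 0.04845244)·108.5/299 = 0.0076312323.
E: Wₕ = 0.06716454; term = 0.06716454²·(1 − 0.21162123)·12.09/590 = 7.2876798 × 10^-5.
Sum = 0.025223152.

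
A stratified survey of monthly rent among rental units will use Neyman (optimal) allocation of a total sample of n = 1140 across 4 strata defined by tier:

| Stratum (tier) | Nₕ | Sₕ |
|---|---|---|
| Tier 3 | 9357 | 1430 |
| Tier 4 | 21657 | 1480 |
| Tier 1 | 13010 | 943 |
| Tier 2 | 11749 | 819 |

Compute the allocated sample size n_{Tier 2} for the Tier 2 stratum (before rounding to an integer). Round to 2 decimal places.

Neyman allocation: nₕ = n·NₕSₕ / Σⱼ NⱼSⱼ.
Σ NⱼSⱼ = 9357·1430 + 21657·1480 + 13010·943 + 11749·819 = 6.7323731 × 10^7.
n_{Tier 2} = 1140·11749·819 / (6.7323731 × 10^7) = 162.94.

162.94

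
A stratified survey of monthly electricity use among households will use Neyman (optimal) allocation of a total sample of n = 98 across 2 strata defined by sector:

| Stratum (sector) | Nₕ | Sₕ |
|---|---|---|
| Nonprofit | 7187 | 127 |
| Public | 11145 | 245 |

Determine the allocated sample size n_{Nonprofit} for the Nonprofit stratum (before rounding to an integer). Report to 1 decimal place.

24.6

Neyman allocation: nₕ = n·NₕSₕ / Σⱼ NⱼSⱼ.
Σ NⱼSⱼ = 7187·127 + 11145·245 = 3.643274 × 10^6.
n_{Nonprofit} = 98·7187·127 / (3.643274 × 10^6) = 24.6.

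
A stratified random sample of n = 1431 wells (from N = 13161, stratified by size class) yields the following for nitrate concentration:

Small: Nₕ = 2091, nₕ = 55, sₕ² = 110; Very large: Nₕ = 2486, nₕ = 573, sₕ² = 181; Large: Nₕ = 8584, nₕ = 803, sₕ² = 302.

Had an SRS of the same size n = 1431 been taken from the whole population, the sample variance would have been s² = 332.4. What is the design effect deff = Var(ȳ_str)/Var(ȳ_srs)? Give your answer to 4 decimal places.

Var(ȳ_str) = Σ Wₕ²(1−fₕ)sₕ²/nₕ with Wₕ = Nₕ/13161:
  Small: (2091/13161)²·(1−55/2091)·110/55 = 0.049156848
  Very large: (2486/13161)²·(1−573/2486)·181/573 = 0.0086728587
  Large: (8584/13161)²·(1−803/8584)·302/803 = 0.14502362
  → Var(ȳ_str) = 0.20285333.
Var(ȳ_srs) = (1 − 1431/13161)·332.4/1431 = 0.20702868.
deff = 0.20285333 / 0.20702868 = 0.9798.

0.9798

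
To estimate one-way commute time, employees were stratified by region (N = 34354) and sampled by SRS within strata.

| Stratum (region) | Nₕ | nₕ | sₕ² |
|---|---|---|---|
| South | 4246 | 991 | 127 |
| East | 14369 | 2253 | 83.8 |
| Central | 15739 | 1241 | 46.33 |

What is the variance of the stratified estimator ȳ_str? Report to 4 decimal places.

Var(ȳ_str) = Σₕ Wₕ²(1 − fₕ)sₕ²/nₕ with Wₕ = Nₕ/N, N = 34354.
South: Wₕ = 0.12359551; term = 0.12359551²·(1 − 0.23339614)·127/991 = 0.0015007433.
East: Wₕ = 0.41826279; term = 0.41826279²·(1 − 0.15679588)·83.8/2253 = 0.0054867354.
Central: Wₕ = 0.45814170; term = 0.45814170²·(1 − 0.07884872)·46.33/1241 = 0.0072180706.
Sum = 0.014205549.

0.0142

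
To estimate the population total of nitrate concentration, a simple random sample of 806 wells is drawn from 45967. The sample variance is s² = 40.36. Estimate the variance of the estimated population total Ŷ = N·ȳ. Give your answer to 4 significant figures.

1.040 × 10^8

Var(Ŷ) = N²·Var(ȳ) = N²·(1 − n/N)·s²/n.
f = 806/45967 = 0.01753432; Var(ȳ) = 0.98246568·40.36/806 = 0.04919642.
Var(Ŷ) = 45967² · 0.04919642 = 1.0395032 × 10^8.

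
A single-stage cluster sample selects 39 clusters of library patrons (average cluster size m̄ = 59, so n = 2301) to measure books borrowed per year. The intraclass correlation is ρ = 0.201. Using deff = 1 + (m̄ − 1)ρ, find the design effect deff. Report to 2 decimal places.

deff = 1 + (59 − 1)·0.201 = 1 + 11.658 = 12.658.

12.66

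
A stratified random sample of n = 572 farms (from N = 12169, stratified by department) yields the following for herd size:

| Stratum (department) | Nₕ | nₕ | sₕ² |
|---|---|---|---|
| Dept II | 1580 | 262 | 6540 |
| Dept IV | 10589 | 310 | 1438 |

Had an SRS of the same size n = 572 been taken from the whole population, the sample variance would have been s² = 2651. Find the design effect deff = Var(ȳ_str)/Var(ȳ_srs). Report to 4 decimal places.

Var(ȳ_str) = Σ Wₕ²(1−fₕ)sₕ²/nₕ with Wₕ = Nₕ/12169:
  Dept II: (1580/12169)²·(1−262/1580)·6540/262 = 0.35102591
  Dept IV: (10589/12169)²·(1−310/10589)·1438/310 = 3.4095199
  → Var(ȳ_str) = 3.7605458.
Var(ȳ_srs) = (1 − 572/12169)·2651/572 = 4.4167668.
deff = 3.7605458 / 4.4167668 = 0.8514.

0.8514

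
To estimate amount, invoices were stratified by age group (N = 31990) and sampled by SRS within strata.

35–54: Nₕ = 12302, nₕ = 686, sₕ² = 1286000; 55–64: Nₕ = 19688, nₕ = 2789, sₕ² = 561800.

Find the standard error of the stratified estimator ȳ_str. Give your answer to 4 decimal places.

Var(ȳ_str) = Σₕ Wₕ²(1 − fₕ)sₕ²/nₕ with Wₕ = Nₕ/N, N = 31990.
35–54: Wₕ = 0.38455767; term = 0.38455767²·(1 − 0.05576329)·1286000/686 = 261.7705.
55–64: Wₕ = 0.61544233; term = 0.61544233²·(1 − 0.14165989)·561800/2789 = 65.488847.
Sum = 327.25935.
SE = √(327.25935) = 18.0903.

18.0903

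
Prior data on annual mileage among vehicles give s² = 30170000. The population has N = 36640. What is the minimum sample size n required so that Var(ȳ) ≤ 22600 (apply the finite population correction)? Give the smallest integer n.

Without fpc, n₀ = s²/D = 30170000/22600 = 1334.9558.
With fpc, (1 − n/N)·s²/n ≤ D requires n ≥ n₀/(1 + n₀/N) = 1334.9558/(1 + 1334.9558/36640) = 1288.0273.
Rounding up, n = 1289.

1289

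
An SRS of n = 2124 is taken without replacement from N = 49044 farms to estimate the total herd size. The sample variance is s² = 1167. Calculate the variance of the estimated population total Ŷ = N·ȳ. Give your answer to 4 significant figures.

1.264 × 10^9

Var(Ŷ) = N²·Var(ȳ) = N²·(1 − n/N)·s²/n.
f = 2124/49044 = 0.04330805; Var(ȳ) = 0.95669195·1167/2124 = 0.52564007.
Var(Ŷ) = 49044² · 0.52564007 = 1.2643294 × 10^9.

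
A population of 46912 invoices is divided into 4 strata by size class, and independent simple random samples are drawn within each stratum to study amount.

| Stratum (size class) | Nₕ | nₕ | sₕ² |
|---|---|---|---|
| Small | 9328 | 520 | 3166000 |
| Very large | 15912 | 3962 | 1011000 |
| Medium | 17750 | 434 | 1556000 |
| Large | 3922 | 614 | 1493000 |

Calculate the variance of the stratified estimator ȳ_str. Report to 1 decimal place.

764.4

Var(ȳ_str) = Σₕ Wₕ²(1 − fₕ)sₕ²/nₕ with Wₕ = Nₕ/N, N = 46912.
Small: Wₕ = 0.19884038; term = 0.19884038²·(1 − 0.05574614)·3166000/520 = 227.30318.
Very large: Wₕ = 0.33918827; term = 0.33918827²·(1 − 0.24899447)·1011000/3962 = 22.047607.
Medium: Wₕ = 0.37836801; term = 0.37836801²·(1 − 0.02445070)·1556000/434 = 500.72341.
Large: Wₕ = 0.08360334; term = 0.08360334²·(1 − 0.15655278)·1493000/614 = 14.334965.
Sum = 764.40916.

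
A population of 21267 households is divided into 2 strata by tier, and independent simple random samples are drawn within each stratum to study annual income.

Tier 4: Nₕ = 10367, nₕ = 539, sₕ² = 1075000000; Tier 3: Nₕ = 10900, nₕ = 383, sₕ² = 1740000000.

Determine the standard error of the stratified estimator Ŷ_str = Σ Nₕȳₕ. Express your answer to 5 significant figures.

Var(Ŷ_str) = Σₕ Nₕ²(1 − fₕ)sₕ²/nₕ.
Tier 4: 10367²·(1 − 539/10367)·1075000000/539 = 2.0320666 × 10^14.
Tier 3: 10900²·(1 − 383/10900)·1740000000/383 = 5.2079745 × 10^14.
Sum = 7.2400411 × 10^14.
SE = √(7.2400411 × 10^14) = 2.6907 × 10^7.

2.6907 × 10^7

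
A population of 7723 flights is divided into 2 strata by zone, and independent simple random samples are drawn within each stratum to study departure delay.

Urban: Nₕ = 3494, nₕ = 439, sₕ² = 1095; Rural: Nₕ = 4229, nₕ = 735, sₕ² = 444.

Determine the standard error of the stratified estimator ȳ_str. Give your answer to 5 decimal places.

0.77204

Var(ȳ_str) = Σₕ Wₕ²(1 − fₕ)sₕ²/nₕ with Wₕ = Nₕ/N, N = 7723.
Urban: Wₕ = 0.45241486; term = 0.45241486²·(1 − 0.12564396)·1095/439 = 0.44638711.
Rural: Wₕ = 0.54758514; term = 0.54758514²·(1 − 0.17379995)·444/735 = 0.14965256.
Sum = 0.59603967.
SE = √(0.59603967) = 0.77204.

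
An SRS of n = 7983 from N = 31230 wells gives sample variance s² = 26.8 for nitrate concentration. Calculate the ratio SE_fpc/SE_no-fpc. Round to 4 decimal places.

0.8628

f = n/N = 7983/31230 = 0.25561960.
SE_no-fpc = √(s²/n) = 0.057940779; SE_fpc = √((1−f)s²/n) = 0.049989846.
Ratio = √(1−f) = 0.86277483.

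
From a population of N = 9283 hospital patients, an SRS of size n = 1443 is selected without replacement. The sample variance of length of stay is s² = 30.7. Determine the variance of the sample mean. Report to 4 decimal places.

0.0180

Under SRS without replacement, Var(ȳ) = (1 − f)·s²/n with f = n/N = 1443/9283 = 0.15544544.
Var(ȳ) = (1 − 0.15544544)·30.7/1443 = 0.84455456·0.021275121 = 0.017968001.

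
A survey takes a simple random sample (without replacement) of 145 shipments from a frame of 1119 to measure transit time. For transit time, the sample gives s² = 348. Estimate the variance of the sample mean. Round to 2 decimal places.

Under SRS without replacement, Var(ȳ) = (1 − f)·s²/n with f = n/N = 145/1119 = 0.12957998.
Var(ȳ) = (1 − 0.12957998)·348/145 = 0.87042002·2.4 = 2.089008.

2.09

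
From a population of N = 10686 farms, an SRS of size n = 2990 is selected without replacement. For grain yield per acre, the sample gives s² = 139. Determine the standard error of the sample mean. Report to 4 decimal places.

0.1830

Under SRS without replacement, Var(ȳ) = (1 − f)·s²/n with f = n/N = 2990/10686 = 0.27980535.
Var(ȳ) = (1 − 0.27980535)·139/2990 = 0.72019465·0.046488294 = 0.033480621.
SE(ȳ) = √(0.033480621) = 0.1830.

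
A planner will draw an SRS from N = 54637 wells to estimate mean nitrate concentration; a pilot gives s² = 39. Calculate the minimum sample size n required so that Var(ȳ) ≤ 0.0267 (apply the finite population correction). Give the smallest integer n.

1423

Without fpc, n₀ = s²/D = 39/0.0267 = 1460.6742.
With fpc, (1 − n/N)·s²/n ≤ D requires n ≥ n₀/(1 + n₀/N) = 1460.6742/(1 + 1460.6742/54637) = 1422.6411.
Rounding up, n = 1423.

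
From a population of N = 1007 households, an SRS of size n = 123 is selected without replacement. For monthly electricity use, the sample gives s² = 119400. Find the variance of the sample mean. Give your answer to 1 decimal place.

852.2

Under SRS without replacement, Var(ȳ) = (1 − f)·s²/n with f = n/N = 123/1007 = 0.12214499.
Var(ȳ) = (1 − 0.12214499)·119400/123 = 0.87785501·970.73171 = 852.1617.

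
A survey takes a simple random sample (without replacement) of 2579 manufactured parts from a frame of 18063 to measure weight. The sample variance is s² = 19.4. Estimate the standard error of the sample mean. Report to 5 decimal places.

0.08030

Under SRS without replacement, Var(ȳ) = (1 − f)·s²/n with f = n/N = 2579/18063 = 0.14277805.
Var(ȳ) = (1 − 0.14277805)·19.4/2579 = 0.85722195·0.0075222955 = 0.0064482768.
SE(ȳ) = √(0.0064482768) = 0.08030.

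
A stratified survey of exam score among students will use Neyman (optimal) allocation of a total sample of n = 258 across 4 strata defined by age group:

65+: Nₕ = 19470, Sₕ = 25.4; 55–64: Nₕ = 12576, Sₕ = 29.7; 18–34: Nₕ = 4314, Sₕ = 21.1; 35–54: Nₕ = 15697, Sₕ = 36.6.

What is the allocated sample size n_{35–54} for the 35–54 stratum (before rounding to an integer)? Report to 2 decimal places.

Neyman allocation: nₕ = n·NₕSₕ / Σⱼ NⱼSⱼ.
Σ NⱼSⱼ = 19470·25.4 + 12576·29.7 + 4314·21.1 + 15697·36.6 = 1.5335808 × 10^6.
n_{35–54} = 258·15697·36.6 / (1.5335808 × 10^6) = 96.65.

96.65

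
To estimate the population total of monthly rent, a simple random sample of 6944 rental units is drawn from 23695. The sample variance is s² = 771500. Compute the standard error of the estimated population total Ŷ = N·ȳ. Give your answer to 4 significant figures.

Var(Ŷ) = N²·Var(ȳ) = N²·(1 − n/N)·s²/n.
f = 6944/23695 = 0.29305761; Var(ȳ) = 0.70694239·771500/6944 = 78.543499.
Var(Ŷ) = 23695² · 78.543499 = 4.4098485 × 10^10.
SE(Ŷ) = √(4.4098485 × 10^10) = 210000.

210000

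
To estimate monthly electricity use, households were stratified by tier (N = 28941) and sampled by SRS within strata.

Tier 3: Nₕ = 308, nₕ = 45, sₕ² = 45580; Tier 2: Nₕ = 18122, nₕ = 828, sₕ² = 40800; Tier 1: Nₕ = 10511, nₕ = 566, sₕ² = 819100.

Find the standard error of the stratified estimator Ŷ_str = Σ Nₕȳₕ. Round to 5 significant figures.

Var(Ŷ_str) = Σₕ Nₕ²(1 − fₕ)sₕ²/nₕ.
Tier 3: 308²·(1 − 45/308)·45580/45 = 8.2048052 × 10^7.
Tier 2: 18122²·(1 − 828/18122)·40800/828 = 1.5442991 × 10^10.
Tier 1: 10511²·(1 − 566/10511)·819100/566 = 1.5127575 × 10^11.
Sum = 1.6680079 × 10^11.
SE = √(1.6680079 × 10^11) = 408410.

408410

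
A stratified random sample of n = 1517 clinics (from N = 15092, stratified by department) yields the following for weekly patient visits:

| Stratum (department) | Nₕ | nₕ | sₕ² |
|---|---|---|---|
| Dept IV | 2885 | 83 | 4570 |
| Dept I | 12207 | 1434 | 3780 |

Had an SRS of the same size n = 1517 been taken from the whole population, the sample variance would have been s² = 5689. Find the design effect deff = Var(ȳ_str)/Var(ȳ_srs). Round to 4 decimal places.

Var(ȳ_str) = Σ Wₕ²(1−fₕ)sₕ²/nₕ with Wₕ = Nₕ/15092:
  Dept IV: (2885/15092)²·(1−83/2885)·4570/83 = 1.9541525
  Dept I: (12207/15092)²·(1−1434/12207)·3780/1434 = 1.5219299
  → Var(ȳ_str) = 3.4760824.
Var(ȳ_srs) = (1 − 1517/15092)·5689/1517 = 3.3732101.
deff = 3.4760824 / 3.3732101 = 1.0305.

1.0305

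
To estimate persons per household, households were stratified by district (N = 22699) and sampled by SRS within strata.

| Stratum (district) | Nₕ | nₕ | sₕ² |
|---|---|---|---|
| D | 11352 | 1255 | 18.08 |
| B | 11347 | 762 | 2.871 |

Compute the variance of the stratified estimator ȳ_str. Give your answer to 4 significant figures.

0.004083

Var(ȳ_str) = Σₕ Wₕ²(1 − fₕ)sₕ²/nₕ with Wₕ = Nₕ/N, N = 22699.
D: Wₕ = 0.50011014; term = 0.50011014²·(1 − 0.11055321)·18.08/1255 = 0.0032048373.
B: Wₕ = 0.49988986; term = 0.49988986²·(1 − 0.06715431)·2.871/762 = 8.7828747 × 10^-4.
Sum = 0.0040831248.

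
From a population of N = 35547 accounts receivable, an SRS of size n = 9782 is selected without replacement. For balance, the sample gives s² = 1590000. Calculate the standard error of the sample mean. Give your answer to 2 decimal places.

Under SRS without replacement, Var(ȳ) = (1 − f)·s²/n with f = n/N = 9782/35547 = 0.27518497.
Var(ȳ) = (1 − 0.27518497)·1590000/9782 = 0.72481503·162.54345 = 117.81393.
SE(ȳ) = √(117.81393) = 10.85.

10.85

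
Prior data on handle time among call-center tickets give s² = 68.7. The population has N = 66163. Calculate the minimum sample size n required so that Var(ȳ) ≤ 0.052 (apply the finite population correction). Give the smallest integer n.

Without fpc, n₀ = s²/D = 68.7/0.052 = 1321.1538.
With fpc, (1 − n/N)·s²/n ≤ D requires n ≥ n₀/(1 + n₀/N) = 1321.1538/(1 + 1321.1538/66163) = 1295.2892.
Rounding up, n = 1296.

1296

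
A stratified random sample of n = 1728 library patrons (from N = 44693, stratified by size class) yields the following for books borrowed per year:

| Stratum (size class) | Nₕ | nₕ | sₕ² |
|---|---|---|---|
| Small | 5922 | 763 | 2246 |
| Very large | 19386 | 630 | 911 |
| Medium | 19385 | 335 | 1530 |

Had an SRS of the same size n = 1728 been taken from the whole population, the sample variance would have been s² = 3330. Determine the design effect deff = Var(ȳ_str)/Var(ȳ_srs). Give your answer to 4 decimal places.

Var(ȳ_str) = Σ Wₕ²(1−fₕ)sₕ²/nₕ with Wₕ = Nₕ/44693:
  Small: (5922/44693)²·(1−763/5922)·2246/763 = 0.045023591
  Very large: (19386/44693)²·(1−630/19386)·911/630 = 0.26322507
  Medium: (19385/44693)²·(1−335/19385)·1530/335 = 0.84436144
  → Var(ȳ_str) = 1.1526101.
Var(ȳ_srs) = (1 − 1728/44693)·3330/1728 = 1.852575.
deff = 1.1526101 / 1.852575 = 0.6222.

0.6222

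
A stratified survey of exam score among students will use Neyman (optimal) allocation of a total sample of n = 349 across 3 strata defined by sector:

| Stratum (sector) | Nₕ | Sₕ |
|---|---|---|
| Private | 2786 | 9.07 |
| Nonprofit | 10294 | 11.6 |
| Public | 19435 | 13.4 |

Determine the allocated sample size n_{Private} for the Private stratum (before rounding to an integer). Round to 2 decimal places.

21.77

Neyman allocation: nₕ = n·NₕSₕ / Σⱼ NⱼSⱼ.
Σ NⱼSⱼ = 2786·9.07 + 10294·11.6 + 19435·13.4 = 405108.42.
n_{Private} = 349·2786·9.07 / 405108.42 = 21.77.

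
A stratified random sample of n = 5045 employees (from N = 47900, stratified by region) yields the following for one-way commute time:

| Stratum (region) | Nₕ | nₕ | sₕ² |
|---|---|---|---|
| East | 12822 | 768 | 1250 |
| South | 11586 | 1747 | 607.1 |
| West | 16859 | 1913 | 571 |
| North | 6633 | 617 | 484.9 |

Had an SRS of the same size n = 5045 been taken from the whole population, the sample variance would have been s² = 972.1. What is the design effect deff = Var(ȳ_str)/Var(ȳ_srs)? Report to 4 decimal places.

Var(ȳ_str) = Σ Wₕ²(1−fₕ)sₕ²/nₕ with Wₕ = Nₕ/47900:
  East: (12822/47900)²·(1−768/12822)·1250/768 = 0.10963891
  South: (11586/47900)²·(1−1747/11586)·607.1/1747 = 0.017265565
  West: (16859/47900)²·(1−1913/16859)·571/1913 = 0.032779845
  North: (6633/47900)²·(1−617/6633)·484.9/617 = 0.013668278
  → Var(ȳ_str) = 0.1733526.
Var(ȳ_srs) = (1 − 5045/47900)·972.1/5045 = 0.17239146.
deff = 0.1733526 / 0.17239146 = 1.0056.

1.0056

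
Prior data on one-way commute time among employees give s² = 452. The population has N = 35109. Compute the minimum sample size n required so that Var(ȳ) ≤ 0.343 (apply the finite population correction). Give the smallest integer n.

1271

Without fpc, n₀ = s²/D = 452/0.343 = 1317.7843.
With fpc, (1 − n/N)·s²/n ≤ D requires n ≥ n₀/(1 + n₀/N) = 1317.7843/(1 + 1317.7843/35109) = 1270.1118.
Rounding up, n = 1271.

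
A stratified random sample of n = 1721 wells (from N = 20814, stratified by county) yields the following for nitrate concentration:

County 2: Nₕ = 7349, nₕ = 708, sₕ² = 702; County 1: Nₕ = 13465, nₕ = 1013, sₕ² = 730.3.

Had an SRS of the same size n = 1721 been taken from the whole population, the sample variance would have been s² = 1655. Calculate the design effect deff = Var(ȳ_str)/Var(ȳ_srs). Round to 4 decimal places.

0.4429

Var(ȳ_str) = Σ Wₕ²(1−fₕ)sₕ²/nₕ with Wₕ = Nₕ/20814:
  County 2: (7349/20814)²·(1−708/7349)·702/708 = 0.11170034
  County 1: (13465/20814)²·(1−1013/13465)·730.3/1013 = 0.27901415
  → Var(ȳ_str) = 0.39071449.
Var(ȳ_srs) = (1 − 1721/20814)·1655/1721 = 0.88213641.
deff = 0.39071449 / 0.88213641 = 0.4429.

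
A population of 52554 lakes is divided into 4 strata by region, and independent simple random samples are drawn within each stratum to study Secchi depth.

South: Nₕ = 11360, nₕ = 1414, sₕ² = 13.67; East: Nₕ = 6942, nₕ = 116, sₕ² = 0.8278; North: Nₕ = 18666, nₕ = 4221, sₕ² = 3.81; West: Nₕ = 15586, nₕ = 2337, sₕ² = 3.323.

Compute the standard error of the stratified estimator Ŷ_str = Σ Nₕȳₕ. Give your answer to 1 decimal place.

Var(Ŷ_str) = Σₕ Nₕ²(1 − fₕ)sₕ²/nₕ.
South: 11360²·(1 − 1414/11360)·13.67/1414 = 1.09231 × 10^6.
East: 6942²·(1 − 116/6942)·0.8278/116 = 338156.96.
North: 18666²·(1 − 4221/18666)·3.81/4221 = 243376.38.
West: 15586²·(1 − 2337/15586)·3.323/2337 = 293622.55.
Sum = 1.9674659 × 10^6.
SE = √(1.9674659 × 10^6) = 1402.7.

1402.7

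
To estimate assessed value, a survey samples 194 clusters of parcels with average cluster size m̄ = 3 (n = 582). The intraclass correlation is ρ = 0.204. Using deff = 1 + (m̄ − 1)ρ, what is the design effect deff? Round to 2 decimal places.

1.41

deff = 1 + (3 − 1)·0.204 = 1 + 0.408 = 1.408.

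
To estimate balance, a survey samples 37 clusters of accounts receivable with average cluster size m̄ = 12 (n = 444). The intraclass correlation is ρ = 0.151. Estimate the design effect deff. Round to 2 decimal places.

deff = 1 + (12 − 1)·0.151 = 1 + 1.661 = 2.661.

2.66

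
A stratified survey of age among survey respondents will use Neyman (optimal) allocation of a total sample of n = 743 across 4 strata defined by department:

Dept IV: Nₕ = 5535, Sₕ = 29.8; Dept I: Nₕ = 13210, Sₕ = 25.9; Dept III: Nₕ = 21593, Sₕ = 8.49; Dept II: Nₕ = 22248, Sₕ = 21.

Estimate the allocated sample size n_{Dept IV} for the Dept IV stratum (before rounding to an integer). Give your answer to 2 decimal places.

Neyman allocation: nₕ = n·NₕSₕ / Σⱼ NⱼSⱼ.
Σ NⱼSⱼ = 5535·29.8 + 13210·25.9 + 21593·8.49 + 22248·21 = 1.1576146 × 10^6.
n_{Dept IV} = 743·5535·29.8 / (1.1576146 × 10^6) = 105.87.

105.87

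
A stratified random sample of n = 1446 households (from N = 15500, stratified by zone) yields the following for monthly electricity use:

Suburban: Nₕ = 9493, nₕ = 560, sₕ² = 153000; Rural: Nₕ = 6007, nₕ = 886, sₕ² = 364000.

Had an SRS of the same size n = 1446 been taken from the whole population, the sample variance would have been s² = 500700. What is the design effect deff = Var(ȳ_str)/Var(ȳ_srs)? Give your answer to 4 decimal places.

0.4747

Var(ȳ_str) = Σ Wₕ²(1−fₕ)sₕ²/nₕ with Wₕ = Nₕ/15500:
  Suburban: (9493/15500)²·(1−560/9493)·153000/560 = 96.436363
  Rural: (6007/15500)²·(1−886/6007)·364000/886 = 52.603746
  → Var(ȳ_str) = 149.04011.
Var(ȳ_srs) = (1 − 1446/15500)·500700/1446 = 313.96233.
deff = 149.04011 / 313.96233 = 0.4747.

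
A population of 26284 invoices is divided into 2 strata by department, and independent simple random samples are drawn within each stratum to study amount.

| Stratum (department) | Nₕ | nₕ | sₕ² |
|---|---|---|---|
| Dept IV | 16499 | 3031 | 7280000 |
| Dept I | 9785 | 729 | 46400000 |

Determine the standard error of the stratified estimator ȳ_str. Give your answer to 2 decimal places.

94.53

Var(ȳ_str) = Σₕ Wₕ²(1 − fₕ)sₕ²/nₕ with Wₕ = Nₕ/N, N = 26284.
Dept IV: Wₕ = 0.62772029; term = 0.62772029²·(1 − 0.18370810)·7280000/3031 = 772.54406.
Dept I: Wₕ = 0.37227971; term = 0.37227971²·(1 − 0.07450179)·46400000/729 = 8164.0335.
Sum = 8936.5776.
SE = √(8936.5776) = 94.53.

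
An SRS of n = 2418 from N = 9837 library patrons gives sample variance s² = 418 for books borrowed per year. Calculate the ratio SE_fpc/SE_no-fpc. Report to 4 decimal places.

0.8684

f = n/N = 2418/9837 = 0.24580665.
SE_no-fpc = √(s²/n) = 0.41577655; SE_fpc = √((1−f)s²/n) = 0.36107826.
Ratio = √(1−f) = 0.86844306.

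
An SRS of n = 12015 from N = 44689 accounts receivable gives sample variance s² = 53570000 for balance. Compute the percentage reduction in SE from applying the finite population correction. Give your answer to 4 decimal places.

14.4932

f = n/N = 12015/44689 = 0.26885811.
SE_no-fpc = √(s²/n) = 66.7727; SE_fpc = √((1−f)s²/n) = 57.095222.
Ratio = √(1−f) = 0.85506836. Reduction = 100·(1 − 0.85506836) = 14.4932%.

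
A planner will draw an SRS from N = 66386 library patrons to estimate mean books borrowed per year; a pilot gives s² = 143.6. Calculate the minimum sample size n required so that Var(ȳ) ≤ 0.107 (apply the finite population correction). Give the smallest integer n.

1316

Without fpc, n₀ = s²/D = 143.6/0.107 = 1342.0561.
With fpc, (1 − n/N)·s²/n ≤ D requires n ≥ n₀/(1 + n₀/N) = 1342.0561/(1 + 1342.0561/66386) = 1315.4628.
Rounding up, n = 1316.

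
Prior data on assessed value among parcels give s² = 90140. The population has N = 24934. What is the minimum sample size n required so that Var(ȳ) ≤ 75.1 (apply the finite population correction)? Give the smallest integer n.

Without fpc, n₀ = s²/D = 90140/75.1 = 1200.2663.
With fpc, (1 − n/N)·s²/n ≤ D requires n ≥ n₀/(1 + n₀/N) = 1200.2663/(1 + 1200.2663/24934) = 1145.1418.
Rounding up, n = 1146.

1146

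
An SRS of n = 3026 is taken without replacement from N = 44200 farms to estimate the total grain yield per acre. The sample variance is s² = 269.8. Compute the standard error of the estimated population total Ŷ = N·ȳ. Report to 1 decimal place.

12738.2

Var(Ŷ) = N²·Var(ȳ) = N²·(1 − n/N)·s²/n.
f = 3026/44200 = 0.06846154; Var(ȳ) = 0.93153846·269.8/3026 = 0.083056536.
Var(Ŷ) = 44200² · 0.083056536 = 1.6226257 × 10^8.
SE(Ŷ) = √(1.6226257 × 10^8) = 12738.2.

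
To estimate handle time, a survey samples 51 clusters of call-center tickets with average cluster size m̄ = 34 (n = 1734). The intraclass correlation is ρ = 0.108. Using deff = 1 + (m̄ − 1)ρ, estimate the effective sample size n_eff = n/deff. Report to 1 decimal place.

deff = 1 + (34 − 1)·0.108 = 1 + 3.564 = 4.564.
n_eff = 1734 / 4.564 = 379.9.

379.9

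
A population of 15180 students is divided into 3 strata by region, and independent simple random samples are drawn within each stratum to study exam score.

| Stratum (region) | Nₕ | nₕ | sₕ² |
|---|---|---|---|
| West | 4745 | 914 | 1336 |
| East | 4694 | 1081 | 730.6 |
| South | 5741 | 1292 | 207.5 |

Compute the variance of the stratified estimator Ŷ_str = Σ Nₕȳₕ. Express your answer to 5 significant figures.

Var(Ŷ_str) = Σₕ Nₕ²(1 − fₕ)sₕ²/nₕ.
West: 4745²·(1 − 914/4745)·1336/914 = 2.6571045 × 10^7.
East: 4694²·(1 − 1081/4694)·730.6/1081 = 1.1462122 × 10^7.
South: 5741²·(1 − 1292/5741)·207.5/1292 = 4.1020934 × 10^6.
Sum = 4.213526 × 10^7.

4.2135 × 10^7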